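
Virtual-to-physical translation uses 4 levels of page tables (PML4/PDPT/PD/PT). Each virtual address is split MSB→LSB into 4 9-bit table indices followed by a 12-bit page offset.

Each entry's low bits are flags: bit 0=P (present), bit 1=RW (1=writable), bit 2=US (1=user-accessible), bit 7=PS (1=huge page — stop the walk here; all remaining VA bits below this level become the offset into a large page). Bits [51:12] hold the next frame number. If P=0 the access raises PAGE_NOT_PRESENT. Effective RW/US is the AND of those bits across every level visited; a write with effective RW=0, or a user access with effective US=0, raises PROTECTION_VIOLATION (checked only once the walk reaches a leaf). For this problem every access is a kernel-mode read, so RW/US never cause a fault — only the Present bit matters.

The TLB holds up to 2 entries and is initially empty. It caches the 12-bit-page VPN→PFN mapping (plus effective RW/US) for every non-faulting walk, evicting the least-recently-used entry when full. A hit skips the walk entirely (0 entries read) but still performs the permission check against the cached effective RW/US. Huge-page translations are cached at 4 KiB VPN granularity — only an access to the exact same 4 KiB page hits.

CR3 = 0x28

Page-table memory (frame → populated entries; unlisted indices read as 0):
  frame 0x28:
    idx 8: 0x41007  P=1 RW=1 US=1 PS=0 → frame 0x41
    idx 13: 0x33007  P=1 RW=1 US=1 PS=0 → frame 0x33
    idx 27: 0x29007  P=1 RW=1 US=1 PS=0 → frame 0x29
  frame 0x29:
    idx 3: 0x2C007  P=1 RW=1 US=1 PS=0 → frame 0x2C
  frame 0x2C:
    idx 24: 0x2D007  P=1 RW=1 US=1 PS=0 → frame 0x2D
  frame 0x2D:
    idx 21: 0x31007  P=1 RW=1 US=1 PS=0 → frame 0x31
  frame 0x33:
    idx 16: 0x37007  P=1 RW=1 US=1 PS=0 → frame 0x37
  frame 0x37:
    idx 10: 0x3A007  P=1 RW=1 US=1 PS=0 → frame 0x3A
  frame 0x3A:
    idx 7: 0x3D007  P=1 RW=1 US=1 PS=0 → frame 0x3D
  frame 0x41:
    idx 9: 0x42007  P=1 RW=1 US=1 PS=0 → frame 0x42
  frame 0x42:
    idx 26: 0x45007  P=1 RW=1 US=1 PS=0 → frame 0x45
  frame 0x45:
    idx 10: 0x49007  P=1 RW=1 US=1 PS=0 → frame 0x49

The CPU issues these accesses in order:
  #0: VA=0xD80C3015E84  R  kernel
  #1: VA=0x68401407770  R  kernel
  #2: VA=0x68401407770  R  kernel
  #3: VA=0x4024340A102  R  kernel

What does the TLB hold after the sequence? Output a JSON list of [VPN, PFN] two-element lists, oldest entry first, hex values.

Per-access translation:
#0 VA=0xD80C3015E84 (r,kernel):
  L0 @0x28[27] → 0x29007  P=1,RW=1,US=1,PS=0
  L1 @0x29[3] → 0x2C007  P=1,RW=1,US=1,PS=0
  L2 @0x2C[24] → 0x2D007  P=1,RW=1,US=1,PS=0
  L3 @0x2D[21] → 0x31007  P=1,RW=1,US=1,PS=0
  → PA=0x31E84  (4 entries read)
#1 VA=0x68401407770 (r,kernel):
  L0 @0x28[13] → 0x33007  P=1,RW=1,US=1,PS=0
  L1 @0x33[16] → 0x37007  P=1,RW=1,US=1,PS=0
  L2 @0x37[10] → 0x3A007  P=1,RW=1,US=1,PS=0
  L3 @0x3A[7] → 0x3D007  P=1,RW=1,US=1,PS=0
  → PA=0x3D770  (4 entries read)
#2 VA=0x68401407770 (r,kernel):
  TLB hit vpn=0x68401407 → PA=0x3D770
#3 VA=0x4024340A102 (r,kernel):
  L0 @0x28[8] → 0x41007  P=1,RW=1,US=1,PS=0
  L1 @0x41[9] → 0x42007  P=1,RW=1,US=1,PS=0
  L2 @0x42[26] → 0x45007  P=1,RW=1,US=1,PS=0
  L3 @0x45[10] → 0x49007  P=1,RW=1,US=1,PS=0
  → PA=0x49102  (4 entries read)

TLB: [["0x68401407", "0x3D"], ["0x4024340A", "0x49"]]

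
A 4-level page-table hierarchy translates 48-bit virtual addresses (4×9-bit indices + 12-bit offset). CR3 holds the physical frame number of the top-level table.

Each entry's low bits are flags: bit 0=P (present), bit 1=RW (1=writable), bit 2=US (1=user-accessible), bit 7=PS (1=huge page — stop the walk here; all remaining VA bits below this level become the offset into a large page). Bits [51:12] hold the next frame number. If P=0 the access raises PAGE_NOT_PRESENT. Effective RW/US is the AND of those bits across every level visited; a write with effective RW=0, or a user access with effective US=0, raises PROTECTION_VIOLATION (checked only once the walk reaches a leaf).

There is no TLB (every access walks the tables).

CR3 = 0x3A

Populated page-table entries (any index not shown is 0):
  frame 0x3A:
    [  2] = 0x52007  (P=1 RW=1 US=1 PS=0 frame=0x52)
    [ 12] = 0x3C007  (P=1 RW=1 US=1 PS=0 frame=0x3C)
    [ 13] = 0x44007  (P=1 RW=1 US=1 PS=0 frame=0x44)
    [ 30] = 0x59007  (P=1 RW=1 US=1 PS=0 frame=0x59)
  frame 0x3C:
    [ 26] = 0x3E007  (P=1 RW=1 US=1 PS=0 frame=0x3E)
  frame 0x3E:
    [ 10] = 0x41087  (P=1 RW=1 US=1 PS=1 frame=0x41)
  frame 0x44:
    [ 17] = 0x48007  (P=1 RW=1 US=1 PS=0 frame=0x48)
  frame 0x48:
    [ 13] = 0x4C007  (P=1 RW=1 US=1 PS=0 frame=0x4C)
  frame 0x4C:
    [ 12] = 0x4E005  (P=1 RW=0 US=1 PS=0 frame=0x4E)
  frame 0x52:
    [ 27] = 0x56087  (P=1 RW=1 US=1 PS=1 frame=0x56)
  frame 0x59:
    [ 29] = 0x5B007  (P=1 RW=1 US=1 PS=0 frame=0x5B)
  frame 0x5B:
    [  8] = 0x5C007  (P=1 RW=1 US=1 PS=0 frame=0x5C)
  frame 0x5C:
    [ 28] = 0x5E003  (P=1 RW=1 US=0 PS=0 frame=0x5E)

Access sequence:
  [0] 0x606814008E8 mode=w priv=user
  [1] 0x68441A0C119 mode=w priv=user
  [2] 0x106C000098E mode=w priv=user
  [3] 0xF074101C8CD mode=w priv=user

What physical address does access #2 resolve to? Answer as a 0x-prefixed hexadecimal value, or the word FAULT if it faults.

Trace:
#0 VA=0x606814008E8 (w,user):
  lvl0: tbl 0x3A, slot 12 ⇒ 0x3C007 (P1/RW1/US1/PS0)
  lvl1: tbl 0x3C, slot 26 ⇒ 0x3E007 (P1/RW1/US1/PS0)
  lvl2: tbl 0x3E, slot 10 ⇒ 0x41087 (P1/RW1/US1/PS1)
  ⇒ phys 0x418E8 (huge @L2)  [3 reads]
#1 VA=0x68441A0C119 (w,user):
  lvl0: tbl 0x3A, slot 13 ⇒ 0x44007 (P1/RW1/US1/PS0)
  lvl1: tbl 0x44, slot 17 ⇒ 0x48007 (P1/RW1/US1/PS0)
  lvl2: tbl 0x48, slot 13 ⇒ 0x4C007 (P1/RW1/US1/PS0)
  lvl3: tbl 0x4C, slot 12 ⇒ 0x4E005 (P1/RW0/US1/PS0)
  ⇒ fault: PROTECTION_VIOLATION  — 4 lookups
#2 VA=0x106C000098E (w,user):
  lvl0: tbl 0x3A, slot 2 ⇒ 0x52007 (P1/RW1/US1/PS0)
  lvl1: tbl 0x52, slot 27 ⇒ 0x56087 (P1/RW1/US1/PS1)
  ⇒ phys 0x5698E (huge @L1)  [2 reads]
#3 VA=0xF074101C8CD (w,user):
  lvl0: tbl 0x3A, slot 30 ⇒ 0x59007 (P1/RW1/US1/PS0)
  lvl1: tbl 0x59, slot 29 ⇒ 0x5B007 (P1/RW1/US1/PS0)
  lvl2: tbl 0x5B, slot 8 ⇒ 0x5C007 (P1/RW1/US1/PS0)
  lvl3: tbl 0x5C, slot 28 ⇒ 0x5E003 (P1/RW1/US0/PS0)
  ⇒ fault: PROTECTION_VIOLATION  — 4 lookups

Access #2 PA: 0x5698E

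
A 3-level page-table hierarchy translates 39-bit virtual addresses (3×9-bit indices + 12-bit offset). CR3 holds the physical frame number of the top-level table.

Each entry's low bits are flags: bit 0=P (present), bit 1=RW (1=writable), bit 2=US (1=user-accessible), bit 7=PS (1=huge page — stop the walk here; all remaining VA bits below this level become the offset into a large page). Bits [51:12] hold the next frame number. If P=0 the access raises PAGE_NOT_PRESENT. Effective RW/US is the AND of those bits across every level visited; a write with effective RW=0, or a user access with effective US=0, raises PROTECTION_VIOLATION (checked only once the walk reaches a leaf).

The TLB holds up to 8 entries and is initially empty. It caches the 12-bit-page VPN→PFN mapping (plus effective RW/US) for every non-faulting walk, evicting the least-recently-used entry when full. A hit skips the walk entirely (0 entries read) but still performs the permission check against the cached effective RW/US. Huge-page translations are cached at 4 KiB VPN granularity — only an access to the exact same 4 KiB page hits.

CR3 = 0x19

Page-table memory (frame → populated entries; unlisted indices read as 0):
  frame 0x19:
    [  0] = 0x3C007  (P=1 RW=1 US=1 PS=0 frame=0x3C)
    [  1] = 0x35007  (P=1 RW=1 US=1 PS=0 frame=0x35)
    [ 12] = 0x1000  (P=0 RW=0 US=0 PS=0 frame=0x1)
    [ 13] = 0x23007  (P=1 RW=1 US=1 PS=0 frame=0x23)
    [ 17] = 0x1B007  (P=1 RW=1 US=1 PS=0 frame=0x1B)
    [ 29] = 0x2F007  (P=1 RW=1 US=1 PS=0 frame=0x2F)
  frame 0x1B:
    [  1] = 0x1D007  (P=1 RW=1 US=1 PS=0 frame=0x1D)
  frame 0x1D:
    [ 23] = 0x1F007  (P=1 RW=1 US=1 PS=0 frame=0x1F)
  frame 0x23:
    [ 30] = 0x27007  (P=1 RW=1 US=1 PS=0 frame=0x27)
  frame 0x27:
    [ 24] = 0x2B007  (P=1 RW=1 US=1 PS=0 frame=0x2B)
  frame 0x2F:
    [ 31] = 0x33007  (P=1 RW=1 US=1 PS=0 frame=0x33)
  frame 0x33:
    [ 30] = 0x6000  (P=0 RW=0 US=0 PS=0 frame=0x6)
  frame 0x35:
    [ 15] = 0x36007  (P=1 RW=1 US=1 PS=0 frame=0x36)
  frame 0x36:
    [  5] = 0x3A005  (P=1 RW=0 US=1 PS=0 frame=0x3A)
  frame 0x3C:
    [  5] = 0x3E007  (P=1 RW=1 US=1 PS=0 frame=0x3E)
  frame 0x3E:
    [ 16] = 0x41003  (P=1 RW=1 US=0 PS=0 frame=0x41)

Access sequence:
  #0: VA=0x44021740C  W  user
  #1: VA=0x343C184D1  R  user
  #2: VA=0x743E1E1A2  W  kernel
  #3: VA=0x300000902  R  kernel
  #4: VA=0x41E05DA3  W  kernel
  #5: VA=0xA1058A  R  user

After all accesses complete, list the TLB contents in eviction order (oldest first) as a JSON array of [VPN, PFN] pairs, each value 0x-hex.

Trace:
#0 VA=0x44021740C (w,user):
  L0: frame=0x19 idx=17 entry=0x1B007 [P=1 RW=1 US=1 PS=0]
  L1: frame=0x1B idx=1 entry=0x1D007 [P=1 RW=1 US=1 PS=0]
  L2: frame=0x1D idx=23 entry=0x1F007 [P=1 RW=1 US=1 PS=0]
  ✓ 0x1F40C  — 3 lookups
#1 VA=0x343C184D1 (r,user):
  L0: frame=0x19 idx=13 entry=0x23007 [P=1 RW=1 US=1 PS=0]
  L1: frame=0x23 idx=30 entry=0x27007 [P=1 RW=1 US=1 PS=0]
  L2: frame=0x27 idx=24 entry=0x2B007 [P=1 RW=1 US=1 PS=0]
  ✓ 0x2B4D1  — 3 lookups
#2 VA=0x743E1E1A2 (w,kernel):
  L0: frame=0x19 idx=29 entry=0x2F007 [P=1 RW=1 US=1 PS=0]
  L1: frame=0x2F idx=31 entry=0x33007 [P=1 RW=1 US=1 PS=0]
  L2: frame=0x33 idx=30 entry=0x6000 [P=0 RW=0 US=0 PS=0]
  ✗ PAGE_NOT_PRESENT  [3 reads]
#3 VA=0x300000902 (r,kernel):
  L0: frame=0x19 idx=12 entry=0x1000 [P=0 RW=0 US=0 PS=0]
  ✗ PAGE_NOT_PRESENT  [1 reads]
#4 VA=0x41E05DA3 (w,kernel):
  L0: frame=0x19 idx=1 entry=0x35007 [P=1 RW=1 US=1 PS=0]
  L1: frame=0x35 idx=15 entry=0x36007 [P=1 RW=1 US=1 PS=0]
  L2: frame=0x36 idx=5 entry=0x3A005 [P=1 RW=0 US=1 PS=0]
  ✗ PROTECTION_VIOLATION  [3 reads]
#5 VA=0xA1058A (r,user):
  L0: frame=0x19 idx=0 entry=0x3C007 [P=1 RW=1 US=1 PS=0]
  L1: frame=0x3C idx=5 entry=0x3E007 [P=1 RW=1 US=1 PS=0]
  L2: frame=0x3E idx=16 entry=0x41003 [P=1 RW=1 US=0 PS=0]
  ✗ PROTECTION_VIOLATION  [3 reads]

TLB: [["0x440217", "0x1F"], ["0x343C18", "0x2B"]]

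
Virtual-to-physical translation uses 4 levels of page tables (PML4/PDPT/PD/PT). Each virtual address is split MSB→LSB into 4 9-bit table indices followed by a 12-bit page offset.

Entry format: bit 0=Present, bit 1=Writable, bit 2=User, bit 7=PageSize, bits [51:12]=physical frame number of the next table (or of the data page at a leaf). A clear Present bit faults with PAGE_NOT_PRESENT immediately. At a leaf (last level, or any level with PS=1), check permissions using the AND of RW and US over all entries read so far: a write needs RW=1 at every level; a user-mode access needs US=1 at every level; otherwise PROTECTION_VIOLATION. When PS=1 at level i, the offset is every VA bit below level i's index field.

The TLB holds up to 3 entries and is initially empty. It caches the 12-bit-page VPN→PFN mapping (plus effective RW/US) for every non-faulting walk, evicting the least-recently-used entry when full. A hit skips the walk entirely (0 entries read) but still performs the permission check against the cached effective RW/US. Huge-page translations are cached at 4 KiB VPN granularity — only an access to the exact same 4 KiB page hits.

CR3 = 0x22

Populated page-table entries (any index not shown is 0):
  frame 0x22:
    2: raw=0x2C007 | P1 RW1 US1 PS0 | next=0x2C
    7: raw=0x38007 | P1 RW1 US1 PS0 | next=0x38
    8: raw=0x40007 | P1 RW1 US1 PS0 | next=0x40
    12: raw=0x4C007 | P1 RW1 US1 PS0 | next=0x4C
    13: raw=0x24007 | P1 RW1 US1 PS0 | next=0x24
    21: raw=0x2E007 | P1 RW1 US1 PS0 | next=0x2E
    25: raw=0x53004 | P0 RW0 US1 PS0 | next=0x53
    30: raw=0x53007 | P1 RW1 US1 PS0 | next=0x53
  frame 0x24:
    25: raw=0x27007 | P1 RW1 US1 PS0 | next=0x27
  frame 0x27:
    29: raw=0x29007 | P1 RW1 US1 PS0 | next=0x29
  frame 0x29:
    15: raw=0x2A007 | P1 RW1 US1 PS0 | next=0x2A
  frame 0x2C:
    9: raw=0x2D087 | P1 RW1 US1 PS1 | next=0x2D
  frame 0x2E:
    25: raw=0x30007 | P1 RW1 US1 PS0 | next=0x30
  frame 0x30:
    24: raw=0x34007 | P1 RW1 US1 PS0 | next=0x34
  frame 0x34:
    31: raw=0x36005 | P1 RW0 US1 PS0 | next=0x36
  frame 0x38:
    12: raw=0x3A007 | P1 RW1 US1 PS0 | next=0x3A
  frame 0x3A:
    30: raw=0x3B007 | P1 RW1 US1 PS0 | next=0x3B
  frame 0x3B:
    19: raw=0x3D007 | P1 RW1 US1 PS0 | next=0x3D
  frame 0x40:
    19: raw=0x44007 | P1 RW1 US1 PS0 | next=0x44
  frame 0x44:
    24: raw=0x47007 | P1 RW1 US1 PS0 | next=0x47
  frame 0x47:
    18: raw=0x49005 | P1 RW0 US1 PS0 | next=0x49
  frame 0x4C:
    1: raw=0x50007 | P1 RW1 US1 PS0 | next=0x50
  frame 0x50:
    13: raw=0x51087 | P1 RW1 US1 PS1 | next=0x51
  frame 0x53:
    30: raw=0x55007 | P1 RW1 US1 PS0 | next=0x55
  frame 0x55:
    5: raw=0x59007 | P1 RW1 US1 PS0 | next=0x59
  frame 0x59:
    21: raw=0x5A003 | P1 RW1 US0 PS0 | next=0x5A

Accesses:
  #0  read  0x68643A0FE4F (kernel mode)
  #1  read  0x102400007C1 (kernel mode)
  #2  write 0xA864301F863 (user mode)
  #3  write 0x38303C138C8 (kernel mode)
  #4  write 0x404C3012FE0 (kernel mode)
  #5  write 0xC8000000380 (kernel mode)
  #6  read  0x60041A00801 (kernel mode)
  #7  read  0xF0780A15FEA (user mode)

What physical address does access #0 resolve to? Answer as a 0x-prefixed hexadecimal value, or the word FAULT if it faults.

Trace:
#0 VA=0x68643A0FE4F (r,kernel):
  L0 @0x22[13] → 0x24007  P=1,RW=1,US=1,PS=0
  L1 @0x24[25] → 0x27007  P=1,RW=1,US=1,PS=0
  L2 @0x27[29] → 0x29007  P=1,RW=1,US=1,PS=0
  L3 @0x29[15] → 0x2A007  P=1,RW=1,US=1,PS=0
  → PA=0x2AE4F  (4 entries read)
#1 VA=0x102400007C1 (r,kernel):
  L0 @0x22[2] → 0x2C007  P=1,RW=1,US=1,PS=0
  L1 @0x2C[9] → 0x2D087  P=1,RW=1,US=1,PS=1
  → PA=0x2D7C1 (huge @L1)  (2 entries read)
#2 VA=0xA864301F863 (w,user):
  L0 @0x22[21] → 0x2E007  P=1,RW=1,US=1,PS=0
  L1 @0x2E[25] → 0x30007  P=1,RW=1,US=1,PS=0
  L2 @0x30[24] → 0x34007  P=1,RW=1,US=1,PS=0
  L3 @0x34[31] → 0x36005  P=1,RW=0,US=1,PS=0
  ✗ PROTECTION_VIOLATION  [4 reads]
#3 VA=0x38303C138C8 (w,kernel):
  L0 @0x22[7] → 0x38007  P=1,RW=1,US=1,PS=0
  L1 @0x38[12] → 0x3A007  P=1,RW=1,US=1,PS=0
  L2 @0x3A[30] → 0x3B007  P=1,RW=1,US=1,PS=0
  L3 @0x3B[19] → 0x3D007  P=1,RW=1,US=1,PS=0
  → PA=0x3D8C8  (4 entries read)
#4 VA=0x404C3012FE0 (w,kernel):
  L0 @0x22[8] → 0x40007  P=1,RW=1,US=1,PS=0
  L1 @0x40[19] → 0x44007  P=1,RW=1,US=1,PS=0
  L2 @0x44[24] → 0x47007  P=1,RW=1,US=1,PS=0
  L3 @0x47[18] → 0x49005  P=1,RW=0,US=1,PS=0
  ✗ PROTECTION_VIOLATION  [4 reads]
#5 VA=0xC8000000380 (w,kernel):
  L0 @0x22[25] → 0x53004  P=0,RW=0,US=1,PS=0
  ✗ PAGE_NOT_PRESENT  [1 reads]
#6 VA=0x60041A00801 (r,kernel):
  L0 @0x22[12] → 0x4C007  P=1,RW=1,US=1,PS=0
  L1 @0x4C[1] → 0x50007  P=1,RW=1,US=1,PS=0
  L2 @0x50[13] → 0x51087  P=1,RW=1,US=1,PS=1
  → PA=0x51801 (huge @L2)  (3 entries read)
#7 VA=0xF0780A15FEA (r,user):
  L0 @0x22[30] → 0x53007  P=1,RW=1,US=1,PS=0
  L1 @0x53[30] → 0x55007  P=1,RW=1,US=1,PS=0
  L2 @0x55[5] → 0x59007  P=1,RW=1,US=1,PS=0
  L3 @0x59[21] → 0x5A003  P=1,RW=1,US=0,PS=0
  ✗ PROTECTION_VIOLATION  [4 reads]

Access #0 PA: 0x2AE4F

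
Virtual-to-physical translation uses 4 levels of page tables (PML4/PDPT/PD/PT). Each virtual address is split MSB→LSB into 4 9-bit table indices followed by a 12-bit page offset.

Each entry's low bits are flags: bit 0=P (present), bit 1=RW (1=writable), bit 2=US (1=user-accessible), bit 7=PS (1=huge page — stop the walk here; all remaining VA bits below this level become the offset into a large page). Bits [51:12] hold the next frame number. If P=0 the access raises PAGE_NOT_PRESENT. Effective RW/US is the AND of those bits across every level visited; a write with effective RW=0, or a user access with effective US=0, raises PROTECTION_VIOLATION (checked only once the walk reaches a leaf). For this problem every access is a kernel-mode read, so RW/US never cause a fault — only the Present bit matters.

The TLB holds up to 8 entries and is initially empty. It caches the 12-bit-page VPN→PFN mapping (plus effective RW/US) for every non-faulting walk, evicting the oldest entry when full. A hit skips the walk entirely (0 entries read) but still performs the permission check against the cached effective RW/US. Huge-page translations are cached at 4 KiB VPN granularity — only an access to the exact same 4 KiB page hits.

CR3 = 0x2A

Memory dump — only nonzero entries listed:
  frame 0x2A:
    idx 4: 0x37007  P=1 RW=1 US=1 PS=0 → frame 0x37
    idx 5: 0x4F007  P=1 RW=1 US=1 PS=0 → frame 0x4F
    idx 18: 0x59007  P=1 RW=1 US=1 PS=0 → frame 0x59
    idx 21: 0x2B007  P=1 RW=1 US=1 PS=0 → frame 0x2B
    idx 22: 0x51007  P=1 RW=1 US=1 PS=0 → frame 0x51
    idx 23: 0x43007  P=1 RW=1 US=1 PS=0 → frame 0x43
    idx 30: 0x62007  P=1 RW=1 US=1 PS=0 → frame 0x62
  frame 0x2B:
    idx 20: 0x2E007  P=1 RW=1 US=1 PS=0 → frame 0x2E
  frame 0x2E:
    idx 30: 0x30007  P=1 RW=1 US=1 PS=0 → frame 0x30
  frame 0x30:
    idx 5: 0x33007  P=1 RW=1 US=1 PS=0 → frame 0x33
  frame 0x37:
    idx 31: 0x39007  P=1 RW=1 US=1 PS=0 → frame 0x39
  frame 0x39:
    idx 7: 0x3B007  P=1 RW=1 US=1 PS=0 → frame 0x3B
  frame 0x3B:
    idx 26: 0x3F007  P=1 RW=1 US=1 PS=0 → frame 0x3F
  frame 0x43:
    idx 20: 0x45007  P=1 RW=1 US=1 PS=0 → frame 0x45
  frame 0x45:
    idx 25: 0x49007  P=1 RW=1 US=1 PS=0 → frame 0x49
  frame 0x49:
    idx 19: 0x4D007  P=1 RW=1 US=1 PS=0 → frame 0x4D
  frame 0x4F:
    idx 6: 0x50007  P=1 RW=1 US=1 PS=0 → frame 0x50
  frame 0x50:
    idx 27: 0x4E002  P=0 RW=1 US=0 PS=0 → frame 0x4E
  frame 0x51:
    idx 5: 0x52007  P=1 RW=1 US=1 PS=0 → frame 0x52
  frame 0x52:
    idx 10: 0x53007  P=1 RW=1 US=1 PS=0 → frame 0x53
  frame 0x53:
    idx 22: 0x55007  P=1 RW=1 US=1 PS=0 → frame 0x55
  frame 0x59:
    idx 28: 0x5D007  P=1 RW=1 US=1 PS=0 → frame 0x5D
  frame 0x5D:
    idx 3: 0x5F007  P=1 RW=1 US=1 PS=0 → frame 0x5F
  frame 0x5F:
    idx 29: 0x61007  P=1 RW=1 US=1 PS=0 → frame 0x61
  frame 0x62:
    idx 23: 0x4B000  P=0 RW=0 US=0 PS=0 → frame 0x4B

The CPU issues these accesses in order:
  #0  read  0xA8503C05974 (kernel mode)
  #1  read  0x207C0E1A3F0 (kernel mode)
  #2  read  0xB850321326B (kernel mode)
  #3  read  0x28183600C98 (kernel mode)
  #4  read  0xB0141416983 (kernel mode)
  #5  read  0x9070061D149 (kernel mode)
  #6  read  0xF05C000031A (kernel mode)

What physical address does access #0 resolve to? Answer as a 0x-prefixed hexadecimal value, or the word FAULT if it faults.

Per-access translation:
#0 VA=0xA8503C05974 (r,kernel):
  L0 @0x2A[21] → 0x2B007  P=1,RW=1,US=1,PS=0
  L1 @0x2B[20] → 0x2E007  P=1,RW=1,US=1,PS=0
  L2 @0x2E[30] → 0x30007  P=1,RW=1,US=1,PS=0
  L3 @0x30[5] → 0x33007  P=1,RW=1,US=1,PS=0
  ✓ 0x33974  — 4 lookups
#1 VA=0x207C0E1A3F0 (r,kernel):
  L0 @0x2A[4] → 0x37007  P=1,RW=1,US=1,PS=0
  L1 @0x37[31] → 0x39007  P=1,RW=1,US=1,PS=0
  L2 @0x39[7] → 0x3B007  P=1,RW=1,US=1,PS=0
  L3 @0x3B[26] → 0x3F007  P=1,RW=1,US=1,PS=0
  ✓ 0x3F3F0  — 4 lookups
#2 VA=0xB850321326B (r,kernel):
  L0 @0x2A[23] → 0x43007  P=1,RW=1,US=1,PS=0
  L1 @0x43[20] → 0x45007  P=1,RW=1,US=1,PS=0
  L2 @0x45[25] → 0x49007  P=1,RW=1,US=1,PS=0
  L3 @0x49[19] → 0x4D007  P=1,RW=1,US=1,PS=0
  ✓ 0x4D26B  — 4 lookups
#3 VA=0x28183600C98 (r,kernel):
  L0 @0x2A[5] → 0x4F007  P=1,RW=1,US=1,PS=0
  L1 @0x4F[6] → 0x50007  P=1,RW=1,US=1,PS=0
  L2 @0x50[27] → 0x4E002  P=0,RW=1,US=0,PS=0
  ✗ PAGE_NOT_PRESENT  [3 reads]
#4 VA=0xB0141416983 (r,kernel):
  L0 @0x2A[22] → 0x51007  P=1,RW=1,US=1,PS=0
  L1 @0x51[5] → 0x52007  P=1,RW=1,US=1,PS=0
  L2 @0x52[10] → 0x53007  P=1,RW=1,US=1,PS=0
  L3 @0x53[22] → 0x55007  P=1,RW=1,US=1,PS=0
  ✓ 0x55983  — 4 lookups
#5 VA=0x9070061D149 (r,kernel):
  L0 @0x2A[18] → 0x59007  P=1,RW=1,US=1,PS=0
  L1 @0x59[28] → 0x5D007  P=1,RW=1,US=1,PS=0
  L2 @0x5D[3] → 0x5F007  P=1,RW=1,US=1,PS=0
  L3 @0x5F[29] → 0x61007  P=1,RW=1,US=1,PS=0
  ✓ 0x61149  — 4 lookups
#6 VA=0xF05C000031A (r,kernel):
  L0 @0x2A[30] → 0x62007  P=1,RW=1,US=1,PS=0
  L1 @0x62[23] → 0x4B000  P=0,RW=0,US=0,PS=0
  ✗ PAGE_NOT_PRESENT  [2 reads]

Access #0 PA: 0x33974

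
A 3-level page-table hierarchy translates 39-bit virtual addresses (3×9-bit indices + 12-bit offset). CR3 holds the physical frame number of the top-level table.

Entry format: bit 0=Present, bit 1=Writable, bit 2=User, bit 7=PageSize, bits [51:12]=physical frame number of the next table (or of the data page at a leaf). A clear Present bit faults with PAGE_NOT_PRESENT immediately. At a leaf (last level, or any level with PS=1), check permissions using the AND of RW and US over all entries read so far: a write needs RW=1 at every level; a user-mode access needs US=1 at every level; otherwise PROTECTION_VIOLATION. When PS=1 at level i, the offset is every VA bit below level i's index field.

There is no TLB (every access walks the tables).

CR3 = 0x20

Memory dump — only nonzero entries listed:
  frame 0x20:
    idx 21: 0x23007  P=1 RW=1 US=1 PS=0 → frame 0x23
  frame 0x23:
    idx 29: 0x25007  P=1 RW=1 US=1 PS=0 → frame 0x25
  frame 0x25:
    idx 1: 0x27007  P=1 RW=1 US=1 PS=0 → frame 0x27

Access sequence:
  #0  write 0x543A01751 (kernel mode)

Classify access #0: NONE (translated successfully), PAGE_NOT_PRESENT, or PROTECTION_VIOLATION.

Walk each access:
#0 VA=0x543A01751 (w,kernel):
  L0: frame=0x20 idx=21 entry=0x23007 [P=1 RW=1 US=1 PS=0]
  L1: frame=0x23 idx=29 entry=0x25007 [P=1 RW=1 US=1 PS=0]
  L2: frame=0x25 idx=1 entry=0x27007 [P=1 RW=1 US=1 PS=0]
  → PA=0x27751  (3 entries read)

Access #0 fault: NONE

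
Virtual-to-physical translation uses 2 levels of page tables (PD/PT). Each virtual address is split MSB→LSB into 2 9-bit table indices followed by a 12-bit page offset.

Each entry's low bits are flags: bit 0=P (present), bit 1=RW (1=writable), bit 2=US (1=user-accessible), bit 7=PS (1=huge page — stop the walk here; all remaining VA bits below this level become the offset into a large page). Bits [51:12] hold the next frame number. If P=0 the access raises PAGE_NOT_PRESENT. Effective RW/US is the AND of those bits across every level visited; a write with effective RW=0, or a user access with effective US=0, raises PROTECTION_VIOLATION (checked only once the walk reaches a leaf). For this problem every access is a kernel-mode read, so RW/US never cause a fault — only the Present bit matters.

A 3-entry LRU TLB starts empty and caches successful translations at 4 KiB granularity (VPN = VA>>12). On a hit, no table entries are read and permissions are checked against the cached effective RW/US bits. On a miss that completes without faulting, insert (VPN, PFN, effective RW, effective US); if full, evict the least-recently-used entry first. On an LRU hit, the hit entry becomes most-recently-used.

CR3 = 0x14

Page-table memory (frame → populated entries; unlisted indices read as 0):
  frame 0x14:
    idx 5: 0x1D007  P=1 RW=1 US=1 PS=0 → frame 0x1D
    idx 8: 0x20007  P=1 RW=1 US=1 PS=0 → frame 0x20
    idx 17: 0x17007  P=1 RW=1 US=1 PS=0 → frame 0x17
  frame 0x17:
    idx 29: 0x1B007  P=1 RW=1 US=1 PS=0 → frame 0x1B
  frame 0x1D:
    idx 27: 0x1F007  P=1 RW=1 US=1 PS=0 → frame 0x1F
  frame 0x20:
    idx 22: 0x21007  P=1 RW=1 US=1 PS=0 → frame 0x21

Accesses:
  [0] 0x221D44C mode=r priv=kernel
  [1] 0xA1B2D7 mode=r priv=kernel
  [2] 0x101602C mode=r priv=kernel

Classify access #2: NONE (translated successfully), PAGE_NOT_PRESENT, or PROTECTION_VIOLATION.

Walk each access:
#0 VA=0x221D44C (r,kernel):
  [0] read 0x14 idx=17: raw=0x17007 flags P=1 W=1 U=1 S=0
  [1] read 0x17 idx=29: raw=0x1B007 flags P=1 W=1 U=1 S=0
  ✓ 0x1B44C  — 2 lookups
#1 VA=0xA1B2D7 (r,kernel):
  [0] read 0x14 idx=5: raw=0x1D007 flags P=1 W=1 U=1 S=0
  [1] read 0x1D idx=27: raw=0x1F007 flags P=1 W=1 U=1 S=0
  ✓ 0x1F2D7  — 2 lookups
#2 VA=0x101602C (r,kernel):
  [0] read 0x14 idx=8: raw=0x20007 flags P=1 W=1 U=1 S=0
  [1] read 0x20 idx=22: raw=0x21007 flags P=1 W=1 U=1 S=0
  ✓ 0x2102C  — 2 lookups

Access #2 fault: NONE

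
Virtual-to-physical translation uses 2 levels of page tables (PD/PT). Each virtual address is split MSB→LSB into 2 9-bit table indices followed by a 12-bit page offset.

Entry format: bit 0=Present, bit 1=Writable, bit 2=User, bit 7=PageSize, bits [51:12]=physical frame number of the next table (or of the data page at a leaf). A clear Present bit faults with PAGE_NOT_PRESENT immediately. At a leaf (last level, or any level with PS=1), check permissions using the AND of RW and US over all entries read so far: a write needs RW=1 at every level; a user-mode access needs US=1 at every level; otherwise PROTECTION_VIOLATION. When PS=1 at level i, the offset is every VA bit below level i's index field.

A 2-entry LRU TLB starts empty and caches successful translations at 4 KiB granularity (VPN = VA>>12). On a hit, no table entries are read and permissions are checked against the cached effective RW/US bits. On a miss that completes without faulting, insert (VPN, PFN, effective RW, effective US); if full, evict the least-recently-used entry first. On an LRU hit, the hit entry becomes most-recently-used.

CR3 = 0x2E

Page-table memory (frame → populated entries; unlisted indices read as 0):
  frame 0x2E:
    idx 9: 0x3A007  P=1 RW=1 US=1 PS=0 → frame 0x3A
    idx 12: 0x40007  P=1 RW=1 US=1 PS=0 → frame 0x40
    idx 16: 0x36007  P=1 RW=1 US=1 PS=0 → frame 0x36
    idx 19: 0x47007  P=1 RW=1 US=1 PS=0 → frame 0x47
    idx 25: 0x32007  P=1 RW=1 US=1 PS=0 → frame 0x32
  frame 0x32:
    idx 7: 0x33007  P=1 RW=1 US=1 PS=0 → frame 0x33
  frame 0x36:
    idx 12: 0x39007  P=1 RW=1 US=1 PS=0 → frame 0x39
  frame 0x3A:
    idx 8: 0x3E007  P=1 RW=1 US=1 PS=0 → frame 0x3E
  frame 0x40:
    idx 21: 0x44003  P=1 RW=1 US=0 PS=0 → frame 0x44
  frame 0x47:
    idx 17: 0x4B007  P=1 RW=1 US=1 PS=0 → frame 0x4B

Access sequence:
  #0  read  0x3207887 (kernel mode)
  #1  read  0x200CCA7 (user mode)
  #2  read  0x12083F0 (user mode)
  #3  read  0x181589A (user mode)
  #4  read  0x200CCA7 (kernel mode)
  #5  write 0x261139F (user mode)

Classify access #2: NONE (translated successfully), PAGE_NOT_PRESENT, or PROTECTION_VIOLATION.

Per-access translation:
#0 VA=0x3207887 (r,kernel):
  L0 @0x2E[25] → 0x32007  P=1,RW=1,US=1,PS=0
  L1 @0x32[7] → 0x33007  P=1,RW=1,US=1,PS=0
  ✓ 0x33887  — 2 lookups
#1 VA=0x200CCA7 (r,user):
  L0 @0x2E[16] → 0x36007  P=1,RW=1,US=1,PS=0
  L1 @0x36[12] → 0x39007  P=1,RW=1,US=1,PS=0
  ✓ 0x39CA7  — 2 lookups
#2 VA=0x12083F0 (r,user):
  L0 @0x2E[9] → 0x3A007  P=1,RW=1,US=1,PS=0
  L1 @0x3A[8] → 0x3E007  P=1,RW=1,US=1,PS=0
  ✓ 0x3E3F0  — 2 lookups
#3 VA=0x181589A (r,user):
  L0 @0x2E[12] → 0x40007  P=1,RW=1,US=1,PS=0
  L1 @0x40[21] → 0x44003  P=1,RW=1,US=0,PS=0
  ✗ PROTECTION_VIOLATION  [2 reads]
#4 VA=0x200CCA7 (r,kernel):
  TLB hit vpn=0x200C → PA=0x39CA7
#5 VA=0x261139F (w,user):
  L0 @0x2E[19] → 0x47007  P=1,RW=1,US=1,PS=0
  L1 @0x47[17] → 0x4B007  P=1,RW=1,US=1,PS=0
  ✓ 0x4B39F  — 2 lookups

Access #2 fault: NONE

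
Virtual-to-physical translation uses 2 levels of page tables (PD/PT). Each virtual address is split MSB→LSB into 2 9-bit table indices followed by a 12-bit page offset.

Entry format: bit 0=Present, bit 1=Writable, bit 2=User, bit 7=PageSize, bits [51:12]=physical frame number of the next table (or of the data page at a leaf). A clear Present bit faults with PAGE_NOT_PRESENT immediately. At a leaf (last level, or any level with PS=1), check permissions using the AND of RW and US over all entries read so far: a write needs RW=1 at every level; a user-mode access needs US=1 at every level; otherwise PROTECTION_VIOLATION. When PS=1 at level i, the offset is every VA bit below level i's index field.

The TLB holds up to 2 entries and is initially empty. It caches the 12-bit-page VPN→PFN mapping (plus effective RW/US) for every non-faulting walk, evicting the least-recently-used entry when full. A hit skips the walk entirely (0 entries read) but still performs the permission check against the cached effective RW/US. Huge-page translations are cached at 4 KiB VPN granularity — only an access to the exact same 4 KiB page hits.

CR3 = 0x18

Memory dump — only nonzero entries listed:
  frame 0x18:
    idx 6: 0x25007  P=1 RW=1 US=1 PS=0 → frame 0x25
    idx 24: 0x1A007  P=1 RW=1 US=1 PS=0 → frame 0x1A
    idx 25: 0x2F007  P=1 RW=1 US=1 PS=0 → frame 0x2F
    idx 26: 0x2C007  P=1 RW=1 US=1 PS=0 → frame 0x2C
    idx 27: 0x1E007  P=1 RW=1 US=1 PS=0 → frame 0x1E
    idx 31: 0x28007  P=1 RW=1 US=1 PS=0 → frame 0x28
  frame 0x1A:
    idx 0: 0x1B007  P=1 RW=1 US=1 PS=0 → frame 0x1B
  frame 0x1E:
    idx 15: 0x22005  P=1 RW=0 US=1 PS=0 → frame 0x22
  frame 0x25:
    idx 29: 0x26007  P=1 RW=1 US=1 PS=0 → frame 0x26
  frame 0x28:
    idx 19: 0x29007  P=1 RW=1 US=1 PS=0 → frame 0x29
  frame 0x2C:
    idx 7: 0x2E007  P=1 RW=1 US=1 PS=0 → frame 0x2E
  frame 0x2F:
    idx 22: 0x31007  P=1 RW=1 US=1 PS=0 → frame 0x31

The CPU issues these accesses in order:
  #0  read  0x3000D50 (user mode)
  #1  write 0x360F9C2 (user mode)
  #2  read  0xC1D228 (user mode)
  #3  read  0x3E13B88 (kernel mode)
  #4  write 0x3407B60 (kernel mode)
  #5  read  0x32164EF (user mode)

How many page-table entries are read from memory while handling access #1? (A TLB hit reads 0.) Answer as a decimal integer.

Per-access translation:
#0 VA=0x3000D50 (r,user):
  lvl0: tbl 0x18, slot 24 ⇒ 0x1A007 (P1/RW1/US1/PS0)
  lvl1: tbl 0x1A, slot 0 ⇒ 0x1B007 (P1/RW1/US1/PS0)
  → PA=0x1BD50  (2 entries read)
#1 VA=0x360F9C2 (w,user):
  lvl0: tbl 0x18, slot 27 ⇒ 0x1E007 (P1/RW1/US1/PS0)
  lvl1: tbl 0x1E, slot 15 ⇒ 0x22005 (P1/RW0/US1/PS0)
  → PROTECTION_VIOLATION  (2 entries read)
#2 VA=0xC1D228 (r,user):
  lvl0: tbl 0x18, slot 6 ⇒ 0x25007 (P1/RW1/US1/PS0)
  lvl1: tbl 0x25, slot 29 ⇒ 0x26007 (P1/RW1/US1/PS0)
  → PA=0x26228  (2 entries read)
#3 VA=0x3E13B88 (r,kernel):
  lvl0: tbl 0x18, slot 31 ⇒ 0x28007 (P1/RW1/US1/PS0)
  lvl1: tbl 0x28, slot 19 ⇒ 0x29007 (P1/RW1/US1/PS0)
  → PA=0x29B88  (2 entries read)
#4 VA=0x3407B60 (w,kernel):
  lvl0: tbl 0x18, slot 26 ⇒ 0x2C007 (P1/RW1/US1/PS0)
  lvl1: tbl 0x2C, slot 7 ⇒ 0x2E007 (P1/RW1/US1/PS0)
  → PA=0x2EB60  (2 entries read)
#5 VA=0x32164EF (r,user):
  lvl0: tbl 0x18, slot 25 ⇒ 0x2F007 (P1/RW1/US1/PS0)
  lvl1: tbl 0x2F, slot 22 ⇒ 0x31007 (P1/RW1/US1/PS0)
  → PA=0x314EF  (2 entries read)

Entries read for #1: 2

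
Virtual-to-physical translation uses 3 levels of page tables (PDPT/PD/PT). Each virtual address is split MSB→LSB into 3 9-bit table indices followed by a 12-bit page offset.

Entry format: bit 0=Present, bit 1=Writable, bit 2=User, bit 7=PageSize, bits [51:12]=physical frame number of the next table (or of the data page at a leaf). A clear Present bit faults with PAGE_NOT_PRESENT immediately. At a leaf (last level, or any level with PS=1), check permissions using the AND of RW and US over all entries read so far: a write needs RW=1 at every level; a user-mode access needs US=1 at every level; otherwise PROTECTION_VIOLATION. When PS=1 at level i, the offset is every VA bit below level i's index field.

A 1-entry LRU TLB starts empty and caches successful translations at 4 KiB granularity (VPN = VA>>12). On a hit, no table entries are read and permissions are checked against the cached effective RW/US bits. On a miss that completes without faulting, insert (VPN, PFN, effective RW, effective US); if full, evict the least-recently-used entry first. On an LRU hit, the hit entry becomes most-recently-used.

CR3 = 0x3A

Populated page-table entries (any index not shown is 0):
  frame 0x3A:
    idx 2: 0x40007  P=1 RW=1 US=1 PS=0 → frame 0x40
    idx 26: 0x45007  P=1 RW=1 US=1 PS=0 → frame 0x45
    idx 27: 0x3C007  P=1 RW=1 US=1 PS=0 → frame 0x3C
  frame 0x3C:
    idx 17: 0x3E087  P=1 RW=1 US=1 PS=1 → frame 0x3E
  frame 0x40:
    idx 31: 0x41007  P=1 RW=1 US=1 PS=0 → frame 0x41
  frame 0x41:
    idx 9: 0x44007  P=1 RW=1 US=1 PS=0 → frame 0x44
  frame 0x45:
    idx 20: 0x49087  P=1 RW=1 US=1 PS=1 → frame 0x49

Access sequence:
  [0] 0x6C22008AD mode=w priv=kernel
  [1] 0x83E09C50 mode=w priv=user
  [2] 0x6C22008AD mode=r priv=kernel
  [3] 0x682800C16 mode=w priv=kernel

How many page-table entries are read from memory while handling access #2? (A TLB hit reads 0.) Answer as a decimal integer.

Per-access translation:
#0 VA=0x6C22008AD (w,kernel):
  [0] read 0x3A idx=27: raw=0x3C007 flags P=1 W=1 U=1 S=0
  [1] read 0x3C idx=17: raw=0x3E087 flags P=1 W=1 U=1 S=1
  ⇒ phys 0x3E8AD (huge @L1)  [2 reads]
#1 VA=0x83E09C50 (w,user):
  [0] read 0x3A idx=2: raw=0x40007 flags P=1 W=1 U=1 S=0
  [1] read 0x40 idx=31: raw=0x41007 flags P=1 W=1 U=1 S=0
  [2] read 0x41 idx=9: raw=0x44007 flags P=1 W=1 U=1 S=0
  ⇒ phys 0x44C50  [3 reads]
#2 VA=0x6C22008AD (r,kernel):
  [0] read 0x3A idx=27: raw=0x3C007 flags P=1 W=1 U=1 S=0
  [1] read 0x3C idx=17: raw=0x3E087 flags P=1 W=1 U=1 S=1
  ⇒ phys 0x3E8AD (huge @L1)  [2 reads]
#3 VA=0x682800C16 (w,kernel):
  [0] read 0x3A idx=26: raw=0x45007 flags P=1 W=1 U=1 S=0
  [1] read 0x45 idx=20: raw=0x49087 flags P=1 W=1 U=1 S=1
  ⇒ phys 0x49C16 (huge @L1)  [2 reads]

Entries read for #2: 2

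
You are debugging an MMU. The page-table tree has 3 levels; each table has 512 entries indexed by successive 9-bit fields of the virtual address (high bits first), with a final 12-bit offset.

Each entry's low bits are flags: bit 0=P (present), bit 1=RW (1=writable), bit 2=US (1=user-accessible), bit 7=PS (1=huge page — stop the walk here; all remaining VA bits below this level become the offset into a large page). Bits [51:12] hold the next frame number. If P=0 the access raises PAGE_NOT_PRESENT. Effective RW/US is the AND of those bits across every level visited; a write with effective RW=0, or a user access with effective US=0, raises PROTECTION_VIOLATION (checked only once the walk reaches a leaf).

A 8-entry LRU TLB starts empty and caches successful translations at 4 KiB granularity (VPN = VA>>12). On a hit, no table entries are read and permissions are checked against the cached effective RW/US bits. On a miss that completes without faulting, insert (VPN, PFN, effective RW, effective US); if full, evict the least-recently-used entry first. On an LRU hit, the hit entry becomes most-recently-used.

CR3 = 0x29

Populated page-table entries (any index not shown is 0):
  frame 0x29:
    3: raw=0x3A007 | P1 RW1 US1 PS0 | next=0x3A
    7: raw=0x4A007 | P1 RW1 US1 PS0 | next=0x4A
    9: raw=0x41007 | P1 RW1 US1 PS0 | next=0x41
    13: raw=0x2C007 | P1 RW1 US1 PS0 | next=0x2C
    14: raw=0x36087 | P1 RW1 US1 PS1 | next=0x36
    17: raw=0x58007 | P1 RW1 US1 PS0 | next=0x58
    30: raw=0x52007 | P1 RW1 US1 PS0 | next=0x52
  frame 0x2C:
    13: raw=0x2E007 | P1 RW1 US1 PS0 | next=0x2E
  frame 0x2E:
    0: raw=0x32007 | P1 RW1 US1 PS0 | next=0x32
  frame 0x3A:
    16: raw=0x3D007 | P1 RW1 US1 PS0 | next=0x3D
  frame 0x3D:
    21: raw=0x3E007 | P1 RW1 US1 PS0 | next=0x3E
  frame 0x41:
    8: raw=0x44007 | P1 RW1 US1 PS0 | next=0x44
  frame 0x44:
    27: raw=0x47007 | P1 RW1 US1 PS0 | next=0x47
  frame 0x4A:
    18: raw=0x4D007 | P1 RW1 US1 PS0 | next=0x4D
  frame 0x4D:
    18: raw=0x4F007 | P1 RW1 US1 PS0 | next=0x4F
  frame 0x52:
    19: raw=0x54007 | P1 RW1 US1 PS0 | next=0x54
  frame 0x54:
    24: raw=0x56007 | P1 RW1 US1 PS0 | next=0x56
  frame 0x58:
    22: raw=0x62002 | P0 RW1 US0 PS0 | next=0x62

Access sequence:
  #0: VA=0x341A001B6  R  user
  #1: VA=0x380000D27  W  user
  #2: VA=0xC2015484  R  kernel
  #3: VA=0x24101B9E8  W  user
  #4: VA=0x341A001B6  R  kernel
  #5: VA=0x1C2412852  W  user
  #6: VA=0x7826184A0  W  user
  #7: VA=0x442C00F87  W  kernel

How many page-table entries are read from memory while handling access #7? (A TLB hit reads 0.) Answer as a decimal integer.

Trace:
#0 VA=0x341A001B6 (r,user):
  lvl0: tbl 0x29, slot 13 ⇒ 0x2C007 (P1/RW1/US1/PS0)
  lvl1: tbl 0x2C, slot 13 ⇒ 0x2E007 (P1/RW1/US1/PS0)
  lvl2: tbl 0x2E, slot 0 ⇒ 0x32007 (P1/RW1/US1/PS0)
  ⇒ phys 0x321B6  [3 reads]
#1 VA=0x380000D27 (w,user):
  lvl0: tbl 0x29, slot 14 ⇒ 0x36087 (P1/RW1/US1/PS1)
  ⇒ phys 0x36D27 (huge @L0)  [1 reads]
#2 VA=0xC2015484 (r,kernel):
  lvl0: tbl 0x29, slot 3 ⇒ 0x3A007 (P1/RW1/US1/PS0)
  lvl1: tbl 0x3A, slot 16 ⇒ 0x3D007 (P1/RW1/US1/PS0)
  lvl2: tbl 0x3D, slot 21 ⇒ 0x3E007 (P1/RW1/US1/PS0)
  ⇒ phys 0x3E484  [3 reads]
#3 VA=0x24101B9E8 (w,user):
  lvl0: tbl 0x29, slot 9 ⇒ 0x41007 (P1/RW1/US1/PS0)
  lvl1: tbl 0x41, slot 8 ⇒ 0x44007 (P1/RW1/US1/PS0)
  lvl2: tbl 0x44, slot 27 ⇒ 0x47007 (P1/RW1/US1/PS0)
  ⇒ phys 0x479E8  [3 reads]
#4 VA=0x341A001B6 (r,kernel):
  TLB hit vpn=0x341A00 → PA=0x321B6
#5 VA=0x1C2412852 (w,user):
  lvl0: tbl 0x29, slot 7 ⇒ 0x4A007 (P1/RW1/US1/PS0)
  lvl1: tbl 0x4A, slot 18 ⇒ 0x4D007 (P1/RW1/US1/PS0)
  lvl2: tbl 0x4D, slot 18 ⇒ 0x4F007 (P1/RW1/US1/PS0)
  ⇒ phys 0x4F852  [3 reads]
#6 VA=0x7826184A0 (w,user):
  lvl0: tbl 0x29, slot 30 ⇒ 0x52007 (P1/RW1/US1/PS0)
  lvl1: tbl 0x52, slot 19 ⇒ 0x54007 (P1/RW1/US1/PS0)
  lvl2: tbl 0x54, slot 24 ⇒ 0x56007 (P1/RW1/US1/PS0)
  ⇒ phys 0x564A0  [3 reads]
#7 VA=0x442C00F87 (w,kernel):
  lvl0: tbl 0x29, slot 17 ⇒ 0x58007 (P1/RW1/US1/PS0)
  lvl1: tbl 0x58, slot 22 ⇒ 0x62002 (P0/RW1/US0/PS0)
  → PAGE_NOT_PRESENT  (2 entries read)

Entries read for #7: 2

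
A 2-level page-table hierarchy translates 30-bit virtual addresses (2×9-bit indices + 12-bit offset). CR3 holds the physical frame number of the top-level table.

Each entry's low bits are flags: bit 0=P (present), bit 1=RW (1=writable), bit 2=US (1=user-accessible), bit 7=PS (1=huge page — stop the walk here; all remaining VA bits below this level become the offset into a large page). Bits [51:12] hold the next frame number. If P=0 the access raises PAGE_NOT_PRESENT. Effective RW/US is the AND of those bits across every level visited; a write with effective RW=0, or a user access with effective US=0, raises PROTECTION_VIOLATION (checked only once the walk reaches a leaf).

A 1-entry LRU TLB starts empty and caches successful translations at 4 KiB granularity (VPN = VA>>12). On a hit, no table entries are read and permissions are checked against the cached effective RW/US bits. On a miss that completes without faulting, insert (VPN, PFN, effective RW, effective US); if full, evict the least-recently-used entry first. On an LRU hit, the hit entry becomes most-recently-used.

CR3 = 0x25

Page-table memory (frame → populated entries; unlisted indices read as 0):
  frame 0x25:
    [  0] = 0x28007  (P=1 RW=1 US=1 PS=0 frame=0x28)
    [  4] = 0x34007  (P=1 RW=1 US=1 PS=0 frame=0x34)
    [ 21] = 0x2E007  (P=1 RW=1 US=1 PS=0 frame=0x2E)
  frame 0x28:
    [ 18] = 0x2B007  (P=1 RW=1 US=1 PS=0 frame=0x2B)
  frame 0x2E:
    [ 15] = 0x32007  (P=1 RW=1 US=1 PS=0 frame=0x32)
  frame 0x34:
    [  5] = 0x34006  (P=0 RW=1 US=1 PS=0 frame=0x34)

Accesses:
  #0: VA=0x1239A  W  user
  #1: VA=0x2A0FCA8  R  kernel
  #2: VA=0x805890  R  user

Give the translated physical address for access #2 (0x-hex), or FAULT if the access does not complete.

Trace:
#0 VA=0x1239A (w,user):
  [0] read 0x25 idx=0: raw=0x28007 flags P=1 W=1 U=1 S=0
  [1] read 0x28 idx=18: raw=0x2B007 flags P=1 W=1 U=1 S=0
  ⇒ phys 0x2B39A  [2 reads]
#1 VA=0x2A0FCA8 (r,kernel):
  [0] read 0x25 idx=21: raw=0x2E007 flags P=1 W=1 U=1 S=0
  [1] read 0x2E idx=15: raw=0x32007 flags P=1 W=1 U=1 S=0
  ⇒ phys 0x32CA8  [2 reads]
#2 VA=0x805890 (r,user):
  [0] read 0x25 idx=4: raw=0x34007 flags P=1 W=1 U=1 S=0
  [1] read 0x34 idx=5: raw=0x34006 flags P=0 W=1 U=1 S=0
  ⇒ fault: PAGE_NOT_PRESENT  — 2 lookups

Access #2 PA: FAULT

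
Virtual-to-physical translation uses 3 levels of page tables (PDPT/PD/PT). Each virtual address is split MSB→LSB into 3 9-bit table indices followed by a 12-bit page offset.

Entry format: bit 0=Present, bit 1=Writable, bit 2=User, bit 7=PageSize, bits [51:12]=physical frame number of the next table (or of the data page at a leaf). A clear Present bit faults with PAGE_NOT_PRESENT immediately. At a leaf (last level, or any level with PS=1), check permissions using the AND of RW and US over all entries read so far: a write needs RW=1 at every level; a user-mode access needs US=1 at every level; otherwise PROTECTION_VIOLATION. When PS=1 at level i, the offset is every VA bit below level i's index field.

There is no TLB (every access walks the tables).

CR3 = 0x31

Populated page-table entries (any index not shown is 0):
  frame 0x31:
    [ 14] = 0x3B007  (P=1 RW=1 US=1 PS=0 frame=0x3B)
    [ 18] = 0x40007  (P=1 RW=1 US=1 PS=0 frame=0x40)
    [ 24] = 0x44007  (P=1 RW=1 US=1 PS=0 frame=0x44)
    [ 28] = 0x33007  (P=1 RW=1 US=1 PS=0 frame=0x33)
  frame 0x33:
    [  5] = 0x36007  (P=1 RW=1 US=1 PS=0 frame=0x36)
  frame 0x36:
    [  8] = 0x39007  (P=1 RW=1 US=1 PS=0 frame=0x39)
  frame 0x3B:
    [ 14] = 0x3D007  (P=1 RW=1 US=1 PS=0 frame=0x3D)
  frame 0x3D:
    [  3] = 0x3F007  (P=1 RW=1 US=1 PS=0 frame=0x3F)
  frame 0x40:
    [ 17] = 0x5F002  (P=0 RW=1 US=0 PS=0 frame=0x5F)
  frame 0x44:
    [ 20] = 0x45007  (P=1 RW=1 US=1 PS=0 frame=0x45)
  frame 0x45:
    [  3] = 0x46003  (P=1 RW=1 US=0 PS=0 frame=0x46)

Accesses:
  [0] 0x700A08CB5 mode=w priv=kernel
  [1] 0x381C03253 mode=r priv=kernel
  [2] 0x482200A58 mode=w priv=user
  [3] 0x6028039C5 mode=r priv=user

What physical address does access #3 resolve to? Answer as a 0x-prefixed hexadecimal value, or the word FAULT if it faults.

Per-access translation:
#0 VA=0x700A08CB5 (w,kernel):
  lvl0: tbl 0x31, slot 28 ⇒ 0x33007 (P1/RW1/US1/PS0)
  lvl1: tbl 0x33, slot 5 ⇒ 0x36007 (P1/RW1/US1/PS0)
  lvl2: tbl 0x36, slot 8 ⇒ 0x39007 (P1/RW1/US1/PS0)
  → PA=0x39CB5  (3 entries read)
#1 VA=0x381C03253 (r,kernel):
  lvl0: tbl 0x31, slot 14 ⇒ 0x3B007 (P1/RW1/US1/PS0)
  lvl1: tbl 0x3B, slot 14 ⇒ 0x3D007 (P1/RW1/US1/PS0)
  lvl2: tbl 0x3D, slot 3 ⇒ 0x3F007 (P1/RW1/US1/PS0)
  → PA=0x3F253  (3 entries read)
#2 VA=0x482200A58 (w,user):
  lvl0: tbl 0x31, slot 18 ⇒ 0x40007 (P1/RW1/US1/PS0)
  lvl1: tbl 0x40, slot 17 ⇒ 0x5F002 (P0/RW1/US0/PS0)
  → PAGE_NOT_PRESENT  (2 entries read)
#3 VA=0x6028039C5 (r,user):
  lvl0: tbl 0x31, slot 24 ⇒ 0x44007 (P1/RW1/US1/PS0)
  lvl1: tbl 0x44, slot 20 ⇒ 0x45007 (P1/RW1/US1/PS0)
  lvl2: tbl 0x45, slot 3 ⇒ 0x46003 (P1/RW1/US0/PS0)
  → PROTECTION_VIOLATION  (3 entries read)

Access #3 PA: FAULT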